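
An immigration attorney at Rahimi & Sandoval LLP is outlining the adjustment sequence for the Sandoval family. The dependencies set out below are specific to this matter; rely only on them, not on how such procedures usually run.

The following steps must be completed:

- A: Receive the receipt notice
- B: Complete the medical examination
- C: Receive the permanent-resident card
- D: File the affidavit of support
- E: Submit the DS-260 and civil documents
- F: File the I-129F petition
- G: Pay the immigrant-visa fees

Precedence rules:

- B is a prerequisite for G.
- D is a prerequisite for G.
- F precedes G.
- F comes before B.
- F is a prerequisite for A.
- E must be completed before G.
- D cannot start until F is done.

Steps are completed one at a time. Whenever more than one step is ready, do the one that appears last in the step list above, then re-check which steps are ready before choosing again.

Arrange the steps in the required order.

F, E, D, C, B, G, A

Nothing is required for F, E and C. F is listed later → F first.
D, B and A now also ready, so the ready set is {E, D, C, B, A}; E is listed later → E.
D, C, B and A are all available; D is listed later → D.
Now C, B and A have their prerequisites met. C is listed later, so C next.
B and A are both available; B is listed later → B.
Now G and A have their prerequisites met. G is listed later, so G next.
A needed F, now all done → A.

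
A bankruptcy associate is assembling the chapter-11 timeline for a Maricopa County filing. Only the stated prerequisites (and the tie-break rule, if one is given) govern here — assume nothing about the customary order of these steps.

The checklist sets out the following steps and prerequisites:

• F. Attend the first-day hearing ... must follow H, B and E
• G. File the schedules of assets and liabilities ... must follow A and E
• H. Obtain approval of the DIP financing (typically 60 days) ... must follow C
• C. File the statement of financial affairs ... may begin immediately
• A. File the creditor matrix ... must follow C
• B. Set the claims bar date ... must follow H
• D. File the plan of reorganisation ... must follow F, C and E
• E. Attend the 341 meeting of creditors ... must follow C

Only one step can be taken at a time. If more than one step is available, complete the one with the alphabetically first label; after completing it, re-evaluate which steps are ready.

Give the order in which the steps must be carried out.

C, A, E, G, H, B, F, D

Only C has no prerequisites, so it is first.
A, E and H are all available; A has the earlier label → A.
Ready: E and H. E has the earlier label → E.
Now G and H have their prerequisites met. G has the earlier label, so G next.
H needed C, now all done → H.
That leaves B as the only ready step → B.
F needed B, E and H, now all done → F.
Next only D has its prerequisites met → D.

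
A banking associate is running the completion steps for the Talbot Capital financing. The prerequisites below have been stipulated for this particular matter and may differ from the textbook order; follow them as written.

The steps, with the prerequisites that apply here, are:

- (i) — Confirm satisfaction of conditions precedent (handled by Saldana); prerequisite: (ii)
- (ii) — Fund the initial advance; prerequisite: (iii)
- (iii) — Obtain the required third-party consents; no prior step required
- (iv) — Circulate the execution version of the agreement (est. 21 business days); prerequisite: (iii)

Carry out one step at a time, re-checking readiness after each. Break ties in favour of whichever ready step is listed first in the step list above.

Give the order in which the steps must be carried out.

(iii) (ii) (i) (iv)

Only (iii) has no prerequisites, so it is first.
Now (ii) and (iv) have their prerequisites met. (ii) is listed earlier, so (ii) next.
Now (i) and (iv) have their prerequisites met. (i) is listed earlier, so (i) next.
(iv) needed (iii), now all done → (iv).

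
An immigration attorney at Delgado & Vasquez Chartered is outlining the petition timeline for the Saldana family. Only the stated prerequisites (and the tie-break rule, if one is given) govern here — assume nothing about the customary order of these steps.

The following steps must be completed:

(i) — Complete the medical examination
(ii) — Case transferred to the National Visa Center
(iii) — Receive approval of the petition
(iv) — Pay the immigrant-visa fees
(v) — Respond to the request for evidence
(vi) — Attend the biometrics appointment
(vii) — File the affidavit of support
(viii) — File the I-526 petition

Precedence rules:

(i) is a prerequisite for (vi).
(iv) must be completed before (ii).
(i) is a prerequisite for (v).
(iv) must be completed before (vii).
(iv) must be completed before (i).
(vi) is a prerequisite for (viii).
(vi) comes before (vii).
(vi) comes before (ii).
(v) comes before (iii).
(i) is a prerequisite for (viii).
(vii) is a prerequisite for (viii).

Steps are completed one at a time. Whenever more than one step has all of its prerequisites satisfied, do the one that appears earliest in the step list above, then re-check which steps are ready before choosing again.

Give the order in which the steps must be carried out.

(iv) (i) (v) (iii) (vi) (ii) (vii) (viii)

(iv) has no prerequisites → (iv) first.
Next only (i) has its prerequisites met → (i).
(v) and (vi) are both available; (v) is listed earlier → (v).
(iii) now also ready, so the ready set is {(iii), (vi)}; (iii) is listed earlier → (iii).
(vi) needed (i), now all done → (vi).
(ii) and (vii) are both available; (ii) is listed earlier → (ii).
Next only (vii) has its prerequisites met → (vii).
That leaves (viii) as the only ready step → (viii).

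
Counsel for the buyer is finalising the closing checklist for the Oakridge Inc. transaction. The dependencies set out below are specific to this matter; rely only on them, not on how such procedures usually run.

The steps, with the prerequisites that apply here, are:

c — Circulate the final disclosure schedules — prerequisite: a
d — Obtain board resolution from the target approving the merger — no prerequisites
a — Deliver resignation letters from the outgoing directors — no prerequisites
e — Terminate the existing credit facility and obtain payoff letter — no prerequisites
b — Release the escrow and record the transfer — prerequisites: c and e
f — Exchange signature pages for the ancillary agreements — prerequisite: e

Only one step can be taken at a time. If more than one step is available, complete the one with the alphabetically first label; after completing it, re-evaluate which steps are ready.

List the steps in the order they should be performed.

a, d and e have no prerequisites; a has the earlier label, so a is first.
c now also ready, so the ready set is {c, d, e}; c has the earlier label → c.
d and e are both available; d has the earlier label → d.
e is the only step now ready → e.
Ready: b and f. b has the earlier label → b.
f is the only step now ready → f.

a c d e b f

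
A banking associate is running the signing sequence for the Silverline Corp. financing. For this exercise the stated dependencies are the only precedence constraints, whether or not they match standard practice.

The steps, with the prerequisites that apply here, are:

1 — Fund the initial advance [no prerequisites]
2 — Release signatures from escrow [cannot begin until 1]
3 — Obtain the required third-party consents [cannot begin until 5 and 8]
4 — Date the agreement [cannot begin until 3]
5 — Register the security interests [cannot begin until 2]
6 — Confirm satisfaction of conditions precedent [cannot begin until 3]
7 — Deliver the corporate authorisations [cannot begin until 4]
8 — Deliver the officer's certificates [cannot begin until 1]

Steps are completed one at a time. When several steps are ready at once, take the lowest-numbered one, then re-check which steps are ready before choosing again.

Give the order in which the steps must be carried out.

1 2 5 8 3 4 6 7

1 is the only step with nothing outstanding, so it goes first.
Now 2 and 8 have their prerequisites met. 2 has the earlier label, so 2 next.
Ready: 5 and 8. 5 has the earlier label → 5.
8 is the only step now ready → 8.
Next only 3 has its prerequisites met → 3.
Ready: 4 and 6. 4 has the earlier label → 4.
7 now also ready, so the ready set is {6, 7}; 6 has the earlier label → 6.
7 is the only step now ready → 7.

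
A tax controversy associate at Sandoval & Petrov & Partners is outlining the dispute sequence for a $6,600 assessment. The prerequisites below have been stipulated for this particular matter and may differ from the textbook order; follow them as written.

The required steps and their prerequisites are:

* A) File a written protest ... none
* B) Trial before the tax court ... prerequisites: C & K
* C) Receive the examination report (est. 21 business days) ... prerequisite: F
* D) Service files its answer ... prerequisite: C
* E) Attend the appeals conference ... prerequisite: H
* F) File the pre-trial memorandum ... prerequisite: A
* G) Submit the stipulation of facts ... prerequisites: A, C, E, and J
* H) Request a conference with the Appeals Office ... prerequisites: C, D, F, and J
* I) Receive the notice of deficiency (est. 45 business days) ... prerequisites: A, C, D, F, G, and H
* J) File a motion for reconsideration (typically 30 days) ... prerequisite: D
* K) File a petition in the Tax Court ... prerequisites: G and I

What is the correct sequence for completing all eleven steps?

A, F, C, D, J, H, E, G, I, K, B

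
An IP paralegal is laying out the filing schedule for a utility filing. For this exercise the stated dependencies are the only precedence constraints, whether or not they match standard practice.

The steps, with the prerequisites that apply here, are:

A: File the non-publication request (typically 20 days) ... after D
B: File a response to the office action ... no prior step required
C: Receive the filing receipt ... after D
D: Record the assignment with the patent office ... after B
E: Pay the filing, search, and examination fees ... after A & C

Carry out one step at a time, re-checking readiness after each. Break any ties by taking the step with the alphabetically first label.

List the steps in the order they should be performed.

B, D, A, C, E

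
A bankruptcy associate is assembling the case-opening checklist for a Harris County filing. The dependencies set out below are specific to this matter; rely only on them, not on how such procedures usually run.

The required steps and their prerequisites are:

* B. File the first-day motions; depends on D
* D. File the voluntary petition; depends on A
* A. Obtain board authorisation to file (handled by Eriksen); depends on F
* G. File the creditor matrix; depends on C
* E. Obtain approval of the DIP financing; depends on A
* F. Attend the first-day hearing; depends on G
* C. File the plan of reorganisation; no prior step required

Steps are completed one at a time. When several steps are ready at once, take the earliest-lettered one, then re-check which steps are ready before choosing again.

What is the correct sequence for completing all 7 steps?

C → G → F → A → D → B → E

C has no prerequisites → C first.
G is the only step now ready → G.
That leaves F as the only ready step → F.
A needed F, now all done → A.
D and E are both available; D has the earlier label → D.
B now also ready, so the ready set is {B, E}; B has the earlier label → B.
E is the only step now ready → E.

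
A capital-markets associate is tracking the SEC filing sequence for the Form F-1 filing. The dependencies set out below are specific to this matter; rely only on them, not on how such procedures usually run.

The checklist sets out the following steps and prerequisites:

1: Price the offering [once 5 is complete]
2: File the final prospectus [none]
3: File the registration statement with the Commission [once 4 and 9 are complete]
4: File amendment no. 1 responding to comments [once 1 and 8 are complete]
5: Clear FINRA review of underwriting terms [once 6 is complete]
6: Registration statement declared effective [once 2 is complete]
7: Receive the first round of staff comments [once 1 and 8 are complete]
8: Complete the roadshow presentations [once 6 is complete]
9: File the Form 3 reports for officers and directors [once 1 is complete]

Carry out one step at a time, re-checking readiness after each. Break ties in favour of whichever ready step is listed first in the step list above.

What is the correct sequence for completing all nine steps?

2, 6, 5, 1, 8, 4, 7, 9, 3

2 is the only step with nothing outstanding, so it goes first.
That leaves 6 as the only ready step → 6.
Now 5 and 8 have their prerequisites met. 5 is listed earlier, so 5 next.
Now 1 and 8 have their prerequisites met. 1 is listed earlier, so 1 next.
8 and 9 are both available; 8 is listed earlier → 8.
Now 4, 7 and 9 have their prerequisites met. 4 is listed earlier, so 4 next.
Now 7 and 9 have their prerequisites met. 7 is listed earlier, so 7 next.
9 needed 1, now all done → 9.
3 is the only step now ready → 3.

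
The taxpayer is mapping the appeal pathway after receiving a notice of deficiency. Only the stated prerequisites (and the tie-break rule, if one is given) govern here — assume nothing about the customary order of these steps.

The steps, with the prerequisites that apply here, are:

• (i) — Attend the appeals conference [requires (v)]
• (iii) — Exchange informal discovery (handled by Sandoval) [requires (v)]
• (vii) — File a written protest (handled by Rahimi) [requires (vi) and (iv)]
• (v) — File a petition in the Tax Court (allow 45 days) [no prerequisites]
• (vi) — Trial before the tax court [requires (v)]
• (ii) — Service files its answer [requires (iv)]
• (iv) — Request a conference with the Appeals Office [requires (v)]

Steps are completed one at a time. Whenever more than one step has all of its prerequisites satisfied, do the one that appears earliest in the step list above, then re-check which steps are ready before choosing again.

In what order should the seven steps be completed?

(v), (i), (iii), (vi), (iv), (vii), (ii)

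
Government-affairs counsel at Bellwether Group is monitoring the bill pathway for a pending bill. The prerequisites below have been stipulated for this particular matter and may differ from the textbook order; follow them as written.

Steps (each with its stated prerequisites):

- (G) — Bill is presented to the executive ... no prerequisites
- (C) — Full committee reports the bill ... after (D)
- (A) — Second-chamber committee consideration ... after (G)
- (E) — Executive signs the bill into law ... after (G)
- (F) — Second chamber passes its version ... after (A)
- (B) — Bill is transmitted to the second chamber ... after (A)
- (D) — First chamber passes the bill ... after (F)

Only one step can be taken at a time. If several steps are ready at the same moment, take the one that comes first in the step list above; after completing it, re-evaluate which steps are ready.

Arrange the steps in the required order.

(G) has no prerequisites → (G) first.
Now (A) and (E) have their prerequisites met. (A) is listed earlier, so (A) next.
(E), (F) and (B) are all available; (E) is listed earlier → (E).
(F) and (B) are both available; (F) is listed earlier → (F).
(B) and (D) are both available; (B) is listed earlier → (B).
Next only (D) has its prerequisites met → (D).
That leaves (C) as the only ready step → (C).

(G), (A), (E), (F), (B), (D), (C)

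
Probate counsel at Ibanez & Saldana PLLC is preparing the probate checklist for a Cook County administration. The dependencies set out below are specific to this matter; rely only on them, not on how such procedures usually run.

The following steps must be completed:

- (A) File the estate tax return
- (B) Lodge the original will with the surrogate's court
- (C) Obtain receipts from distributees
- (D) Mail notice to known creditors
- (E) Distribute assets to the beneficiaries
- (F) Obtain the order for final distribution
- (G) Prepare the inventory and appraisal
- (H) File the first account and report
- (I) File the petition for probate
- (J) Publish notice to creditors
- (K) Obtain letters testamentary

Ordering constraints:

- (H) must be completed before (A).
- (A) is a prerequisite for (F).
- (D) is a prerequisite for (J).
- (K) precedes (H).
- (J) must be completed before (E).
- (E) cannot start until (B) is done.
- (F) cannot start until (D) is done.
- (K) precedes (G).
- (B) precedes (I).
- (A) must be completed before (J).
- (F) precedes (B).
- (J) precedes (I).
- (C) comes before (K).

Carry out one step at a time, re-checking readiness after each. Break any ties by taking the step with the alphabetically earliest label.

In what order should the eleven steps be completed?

Nothing is required for (C) and (D). (C) has the earlier label → (C) first.
(K) now also ready, so the ready set is {(D), (K)}; (D) has the earlier label → (D).
That leaves (K) as the only ready step → (K).
Ready: (G) and (H). (G) has the earlier label → (G).
Next only (H) has its prerequisites met → (H).
That leaves (A) as the only ready step → (A).
Now (F) and (J) have their prerequisites met. (F) has the earlier label, so (F) next.
(B) now also ready, so the ready set is {(B), (J)}; (B) has the earlier label → (B).
(J) needed (A) and (D), now all done → (J).
Ready: (E) and (I). (E) has the earlier label → (E).
(I) is the only step now ready → (I).

(C) (D) (K) (G) (H) (A) (F) (B) (J) (E) (I)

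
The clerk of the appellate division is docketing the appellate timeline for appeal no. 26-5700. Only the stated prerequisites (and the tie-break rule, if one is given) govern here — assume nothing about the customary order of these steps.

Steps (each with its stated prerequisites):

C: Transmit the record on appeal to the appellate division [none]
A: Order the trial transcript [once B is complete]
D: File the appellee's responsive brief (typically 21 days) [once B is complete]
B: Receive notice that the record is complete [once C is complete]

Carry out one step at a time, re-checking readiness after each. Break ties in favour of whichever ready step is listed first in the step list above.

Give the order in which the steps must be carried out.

C → B → A → D

Only C has no prerequisites, so it is first.
B needed C, now all done → B.
Ready: A and D. A is listed earlier → A.
D is the only step now ready → D.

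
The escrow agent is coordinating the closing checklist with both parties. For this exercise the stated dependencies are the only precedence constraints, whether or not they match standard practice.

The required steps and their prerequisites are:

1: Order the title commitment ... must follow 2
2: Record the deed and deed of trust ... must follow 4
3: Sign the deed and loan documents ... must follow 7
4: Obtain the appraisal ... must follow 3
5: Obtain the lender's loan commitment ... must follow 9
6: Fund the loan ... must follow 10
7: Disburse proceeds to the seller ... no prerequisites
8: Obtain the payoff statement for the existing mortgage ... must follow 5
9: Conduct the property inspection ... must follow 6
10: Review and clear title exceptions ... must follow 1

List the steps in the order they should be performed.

Only 7 has no prerequisites, so it is first.
3 needed 7, now all done → 3.
4 is the only step now ready → 4.
2 needed 4, now all done → 2.
1 needed 2, now all done → 1.
10 needed 1, now all done → 10.
6 needed 10, now all done → 6.
9 is the only step now ready → 9.
Next only 5 has its prerequisites met → 5.
Next only 8 has its prerequisites met → 8.

7 → 3 → 4 → 2 → 1 → 10 → 6 → 9 → 5 → 8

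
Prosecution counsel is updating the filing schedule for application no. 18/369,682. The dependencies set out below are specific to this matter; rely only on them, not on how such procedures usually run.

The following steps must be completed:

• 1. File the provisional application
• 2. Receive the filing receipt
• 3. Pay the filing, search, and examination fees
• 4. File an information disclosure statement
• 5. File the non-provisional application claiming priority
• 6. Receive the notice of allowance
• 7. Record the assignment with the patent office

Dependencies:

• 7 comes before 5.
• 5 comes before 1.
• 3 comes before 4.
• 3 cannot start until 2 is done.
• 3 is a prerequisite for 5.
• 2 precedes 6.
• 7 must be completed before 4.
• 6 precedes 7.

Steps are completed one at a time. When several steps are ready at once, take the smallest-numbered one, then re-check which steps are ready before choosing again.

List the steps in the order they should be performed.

Only 2 has no prerequisites, so it is first.
Ready: 3 and 6. 3 has the earlier label → 3.
That leaves 6 as the only ready step → 6.
That leaves 7 as the only ready step → 7.
Ready: 4 and 5. 4 has the earlier label → 4.
Next only 5 has its prerequisites met → 5.
1 is the only step now ready → 1.

2, 3, 6, 7, 4, 5, 1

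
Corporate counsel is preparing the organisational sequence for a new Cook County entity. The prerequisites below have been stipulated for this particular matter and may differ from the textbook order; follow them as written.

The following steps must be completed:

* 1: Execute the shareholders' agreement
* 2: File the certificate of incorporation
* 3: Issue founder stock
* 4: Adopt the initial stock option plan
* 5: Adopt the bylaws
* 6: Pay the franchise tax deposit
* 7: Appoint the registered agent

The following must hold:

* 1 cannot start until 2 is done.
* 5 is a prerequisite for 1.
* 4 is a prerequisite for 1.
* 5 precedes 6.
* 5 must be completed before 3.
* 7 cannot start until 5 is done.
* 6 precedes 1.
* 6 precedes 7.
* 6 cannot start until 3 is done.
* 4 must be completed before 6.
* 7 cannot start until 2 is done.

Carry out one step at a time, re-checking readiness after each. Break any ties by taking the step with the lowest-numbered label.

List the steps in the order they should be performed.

2, 4, 5, 3, 6, 1, 7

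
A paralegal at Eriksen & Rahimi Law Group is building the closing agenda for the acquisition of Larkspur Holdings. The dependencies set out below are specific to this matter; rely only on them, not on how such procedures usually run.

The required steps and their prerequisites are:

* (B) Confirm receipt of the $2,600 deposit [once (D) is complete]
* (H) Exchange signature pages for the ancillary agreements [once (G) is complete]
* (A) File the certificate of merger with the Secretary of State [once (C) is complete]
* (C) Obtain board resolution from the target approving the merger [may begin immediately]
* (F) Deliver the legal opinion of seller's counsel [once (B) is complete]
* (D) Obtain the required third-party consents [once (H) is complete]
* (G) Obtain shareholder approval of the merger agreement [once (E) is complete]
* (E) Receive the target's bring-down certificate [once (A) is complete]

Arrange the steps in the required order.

(C) → (A) → (E) → (G) → (H) → (D) → (B) → (F)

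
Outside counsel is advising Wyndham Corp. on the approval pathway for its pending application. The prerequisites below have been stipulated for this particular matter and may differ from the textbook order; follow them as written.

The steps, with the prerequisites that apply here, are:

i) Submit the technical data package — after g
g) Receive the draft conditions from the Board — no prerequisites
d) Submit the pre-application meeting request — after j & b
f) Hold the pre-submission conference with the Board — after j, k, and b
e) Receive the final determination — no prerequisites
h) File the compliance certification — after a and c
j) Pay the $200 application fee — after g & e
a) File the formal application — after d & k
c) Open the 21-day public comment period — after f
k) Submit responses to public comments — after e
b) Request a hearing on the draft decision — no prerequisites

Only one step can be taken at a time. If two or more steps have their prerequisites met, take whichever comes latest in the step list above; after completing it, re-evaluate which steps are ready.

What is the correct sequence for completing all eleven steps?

b, e, k, g, j, f, c, d, a, h, i

b, e and g have no prerequisites; b is listed later, so b is first.
Now e and g have their prerequisites met. e is listed later, so e next.
k and g are both available; k is listed later → k.
That leaves g as the only ready step → g.
Ready: j and i. j is listed later → j.
f, d and i are all available; f is listed later → f.
Ready: c, d and i. c is listed later → c.
Ready: d and i. d is listed later → d.
a now also ready, so the ready set is {a, i}; a is listed later → a.
Now h and i have their prerequisites met. h is listed later, so h next.
i needed g, now all done → i.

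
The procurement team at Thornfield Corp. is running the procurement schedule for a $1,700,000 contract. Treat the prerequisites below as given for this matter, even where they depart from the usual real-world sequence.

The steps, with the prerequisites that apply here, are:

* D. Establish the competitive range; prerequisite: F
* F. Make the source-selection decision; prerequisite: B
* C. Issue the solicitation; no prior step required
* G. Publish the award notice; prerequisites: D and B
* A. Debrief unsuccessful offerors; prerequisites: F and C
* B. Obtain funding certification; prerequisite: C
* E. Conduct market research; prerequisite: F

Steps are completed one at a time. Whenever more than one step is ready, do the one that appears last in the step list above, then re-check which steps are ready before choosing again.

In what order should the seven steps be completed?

C, B, F, E, A, D, G

Only C has no prerequisites, so it is first.
That leaves B as the only ready step → B.
Next only F has its prerequisites met → F.
Now E, A and D have their prerequisites met. E is listed later, so E next.
A and D are both available; A is listed later → A.
Next only D has its prerequisites met → D.
G needed B and D, now all done → G.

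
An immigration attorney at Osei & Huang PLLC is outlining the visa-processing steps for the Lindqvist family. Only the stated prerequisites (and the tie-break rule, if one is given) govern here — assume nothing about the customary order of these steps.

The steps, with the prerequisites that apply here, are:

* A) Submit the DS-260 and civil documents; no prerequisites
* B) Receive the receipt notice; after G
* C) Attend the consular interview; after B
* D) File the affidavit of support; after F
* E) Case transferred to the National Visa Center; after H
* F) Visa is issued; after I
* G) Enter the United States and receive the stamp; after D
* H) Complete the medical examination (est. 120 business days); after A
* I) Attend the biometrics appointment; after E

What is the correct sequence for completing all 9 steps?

A has no prerequisites → A first.
H needed A, now all done → H.
That leaves E as the only ready step → E.
I needed E, now all done → I.
F is the only step now ready → F.
Next only D has its prerequisites met → D.
G needed D, now all done → G.
B needed G, now all done → B.
C needed B, now all done → C.

A, H, E, I, F, D, G, B, C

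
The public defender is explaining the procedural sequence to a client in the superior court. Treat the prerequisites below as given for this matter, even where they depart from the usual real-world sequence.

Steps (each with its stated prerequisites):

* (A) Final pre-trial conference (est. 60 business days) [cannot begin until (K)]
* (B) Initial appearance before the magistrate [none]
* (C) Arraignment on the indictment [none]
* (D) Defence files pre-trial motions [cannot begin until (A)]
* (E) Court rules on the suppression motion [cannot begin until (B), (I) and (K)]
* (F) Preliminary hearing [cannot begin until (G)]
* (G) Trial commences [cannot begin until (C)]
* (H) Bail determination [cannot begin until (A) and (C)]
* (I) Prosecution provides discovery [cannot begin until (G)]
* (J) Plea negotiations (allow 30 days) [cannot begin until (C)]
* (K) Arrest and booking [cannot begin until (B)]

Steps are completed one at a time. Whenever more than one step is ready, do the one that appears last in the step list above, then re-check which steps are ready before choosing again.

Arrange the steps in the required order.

Nothing is required for (C) and (B). (C) is listed later → (C) first.
Ready: (J), (G) and (B). (J) is listed later → (J).
Ready: (G) and (B). (G) is listed later → (G).
(I), (F) and (B) are all available; (I) is listed later → (I).
(F) and (B) are both available; (F) is listed later → (F).
Next only (B) has its prerequisites met → (B).
(K) is the only step now ready → (K).
Now (E) and (A) have their prerequisites met. (E) is listed later, so (E) next.
Next only (A) has its prerequisites met → (A).
(H) and (D) are both available; (H) is listed later → (H).
(D) needed (A), now all done → (D).

(C), (J), (G), (I), (F), (B), (K), (E), (A), (H), (D)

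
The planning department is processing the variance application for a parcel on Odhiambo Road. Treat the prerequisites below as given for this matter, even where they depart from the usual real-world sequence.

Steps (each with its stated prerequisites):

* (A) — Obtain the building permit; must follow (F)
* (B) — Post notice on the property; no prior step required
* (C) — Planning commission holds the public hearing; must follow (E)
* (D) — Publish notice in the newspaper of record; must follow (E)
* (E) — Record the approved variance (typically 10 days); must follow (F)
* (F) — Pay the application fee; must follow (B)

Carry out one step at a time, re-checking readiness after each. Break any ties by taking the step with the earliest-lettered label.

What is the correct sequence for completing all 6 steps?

(B), (F), (A), (E), (C), (D)

(B) has no prerequisites → (B) first.
(F) needed (B), now all done → (F).
Now (A) and (E) have their prerequisites met. (A) has the earlier label, so (A) next.
(E) needed (F), now all done → (E).
(C) and (D) are both available; (C) has the earlier label → (C).
That leaves (D) as the only ready step → (D).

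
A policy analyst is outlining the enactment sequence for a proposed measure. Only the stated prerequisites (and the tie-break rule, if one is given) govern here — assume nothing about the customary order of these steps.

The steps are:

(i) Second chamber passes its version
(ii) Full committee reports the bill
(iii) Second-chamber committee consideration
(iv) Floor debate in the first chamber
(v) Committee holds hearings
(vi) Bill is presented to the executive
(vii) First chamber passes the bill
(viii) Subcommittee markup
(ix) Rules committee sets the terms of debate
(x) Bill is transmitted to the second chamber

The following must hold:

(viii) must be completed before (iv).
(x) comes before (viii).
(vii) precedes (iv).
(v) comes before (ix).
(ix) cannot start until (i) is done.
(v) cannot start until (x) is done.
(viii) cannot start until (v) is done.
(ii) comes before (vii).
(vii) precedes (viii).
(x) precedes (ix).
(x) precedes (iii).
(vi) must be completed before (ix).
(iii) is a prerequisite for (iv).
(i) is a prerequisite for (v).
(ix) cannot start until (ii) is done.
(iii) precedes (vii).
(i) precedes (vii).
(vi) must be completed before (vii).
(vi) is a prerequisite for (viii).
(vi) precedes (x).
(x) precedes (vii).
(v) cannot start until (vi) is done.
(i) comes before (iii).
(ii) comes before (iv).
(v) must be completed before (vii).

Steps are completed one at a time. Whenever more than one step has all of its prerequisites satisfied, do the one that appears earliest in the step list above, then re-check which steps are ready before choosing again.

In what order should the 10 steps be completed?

(i), (ii), (vi), (x), (iii), (v), (vii), (viii), (iv), (ix)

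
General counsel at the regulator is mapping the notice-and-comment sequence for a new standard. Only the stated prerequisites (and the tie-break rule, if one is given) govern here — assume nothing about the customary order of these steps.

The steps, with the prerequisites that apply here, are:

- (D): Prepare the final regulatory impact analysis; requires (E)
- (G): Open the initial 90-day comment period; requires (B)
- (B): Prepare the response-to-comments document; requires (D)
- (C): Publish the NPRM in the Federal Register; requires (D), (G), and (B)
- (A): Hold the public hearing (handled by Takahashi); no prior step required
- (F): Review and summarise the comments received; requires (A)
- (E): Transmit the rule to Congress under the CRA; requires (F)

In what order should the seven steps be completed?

(A) has no prerequisites → (A) first.
(F) is the only step now ready → (F).
(E) needed (F), now all done → (E).
(D) needed (E), now all done → (D).
(B) needed (D), now all done → (B).
Next only (G) has its prerequisites met → (G).
(C) is the only step now ready → (C).

(A), (F), (E), (D), (B), (G), (C)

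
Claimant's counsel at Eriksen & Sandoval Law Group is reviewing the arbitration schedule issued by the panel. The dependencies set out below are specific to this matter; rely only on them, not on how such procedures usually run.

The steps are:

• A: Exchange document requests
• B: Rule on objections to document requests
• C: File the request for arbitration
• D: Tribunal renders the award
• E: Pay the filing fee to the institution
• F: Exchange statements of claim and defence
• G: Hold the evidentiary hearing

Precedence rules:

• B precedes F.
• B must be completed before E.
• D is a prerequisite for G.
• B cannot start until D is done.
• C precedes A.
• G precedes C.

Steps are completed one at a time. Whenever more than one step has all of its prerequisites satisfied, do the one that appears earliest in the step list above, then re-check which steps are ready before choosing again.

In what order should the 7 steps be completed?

D, B, E, F, G, C, A

D has no prerequisites → D first.
B and G are both available; B is listed earlier → B.
E, F and G are all available; E is listed earlier → E.
Now F and G have their prerequisites met. F is listed earlier, so F next.
Next only G has its prerequisites met → G.
C needed G, now all done → C.
A needed C, now all done → A.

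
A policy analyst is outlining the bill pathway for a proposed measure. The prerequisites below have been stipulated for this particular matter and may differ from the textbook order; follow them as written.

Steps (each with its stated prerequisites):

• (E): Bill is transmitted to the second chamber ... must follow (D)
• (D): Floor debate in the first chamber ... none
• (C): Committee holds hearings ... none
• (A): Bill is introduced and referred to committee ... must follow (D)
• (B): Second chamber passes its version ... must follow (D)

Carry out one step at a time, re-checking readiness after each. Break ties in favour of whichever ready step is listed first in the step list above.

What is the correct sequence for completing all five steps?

Nothing is required for (D) and (C). (D) is listed earlier → (D) first.
Now (E), (C), (A) and (B) have their prerequisites met. (E) is listed earlier, so (E) next.
Now (C), (A) and (B) have their prerequisites met. (C) is listed earlier, so (C) next.
Now (A) and (B) have their prerequisites met. (A) is listed earlier, so (A) next.
Next only (B) has its prerequisites met → (B).

(D) (E) (C) (A) (B)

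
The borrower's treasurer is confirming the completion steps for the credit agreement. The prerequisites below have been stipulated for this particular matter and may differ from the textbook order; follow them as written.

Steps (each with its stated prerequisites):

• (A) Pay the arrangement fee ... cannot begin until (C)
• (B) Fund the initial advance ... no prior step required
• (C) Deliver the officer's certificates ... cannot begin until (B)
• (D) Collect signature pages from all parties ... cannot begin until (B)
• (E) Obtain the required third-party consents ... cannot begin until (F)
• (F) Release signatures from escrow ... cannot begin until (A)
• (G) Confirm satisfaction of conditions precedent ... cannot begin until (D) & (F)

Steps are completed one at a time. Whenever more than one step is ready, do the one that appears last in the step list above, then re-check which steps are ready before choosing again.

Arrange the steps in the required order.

Only (B) has no prerequisites, so it is first.
Now (D) and (C) have their prerequisites met. (D) is listed later, so (D) next.
Next only (C) has its prerequisites met → (C).
Next only (A) has its prerequisites met → (A).
Next only (F) has its prerequisites met → (F).
Now (G) and (E) have their prerequisites met. (G) is listed later, so (G) next.
(E) is the only step now ready → (E).

(B), (D), (C), (A), (F), (G), (E)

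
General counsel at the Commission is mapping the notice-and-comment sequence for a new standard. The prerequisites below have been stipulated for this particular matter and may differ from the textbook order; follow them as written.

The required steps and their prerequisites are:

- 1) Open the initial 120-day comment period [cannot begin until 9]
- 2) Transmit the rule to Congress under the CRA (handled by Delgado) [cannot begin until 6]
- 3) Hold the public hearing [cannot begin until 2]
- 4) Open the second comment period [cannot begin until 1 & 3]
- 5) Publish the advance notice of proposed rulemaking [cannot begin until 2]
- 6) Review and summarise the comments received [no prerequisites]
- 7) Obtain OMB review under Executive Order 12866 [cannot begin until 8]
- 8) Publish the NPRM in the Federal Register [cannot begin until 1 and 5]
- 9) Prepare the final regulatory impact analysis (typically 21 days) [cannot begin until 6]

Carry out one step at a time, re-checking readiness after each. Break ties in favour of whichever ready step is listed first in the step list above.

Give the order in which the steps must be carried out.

Only 6 has no prerequisites, so it is first.
2 and 9 are both available; 2 is listed earlier → 2.
Ready: 3, 5 and 9. 3 is listed earlier → 3.
Ready: 5 and 9. 5 is listed earlier → 5.
9 is the only step now ready → 9.
Next only 1 has its prerequisites met → 1.
4 and 8 are both available; 4 is listed earlier → 4.
That leaves 8 as the only ready step → 8.
7 needed 8, now all done → 7.

6 → 2 → 3 → 5 → 9 → 1 → 4 → 8 → 7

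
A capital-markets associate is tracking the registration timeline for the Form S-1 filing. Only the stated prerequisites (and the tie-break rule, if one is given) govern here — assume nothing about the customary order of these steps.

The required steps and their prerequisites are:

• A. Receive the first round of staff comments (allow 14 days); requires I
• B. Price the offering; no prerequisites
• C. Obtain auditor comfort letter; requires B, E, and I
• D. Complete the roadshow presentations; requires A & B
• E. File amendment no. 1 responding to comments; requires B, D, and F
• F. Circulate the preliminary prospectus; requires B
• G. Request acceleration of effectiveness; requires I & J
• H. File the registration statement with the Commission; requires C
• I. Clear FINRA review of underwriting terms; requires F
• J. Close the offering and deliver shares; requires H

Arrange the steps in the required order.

Only B has no prerequisites, so it is first.
F is the only step now ready → F.
I needed F, now all done → I.
That leaves A as the only ready step → A.
D needed A and B, now all done → D.
E is the only step now ready → E.
That leaves C as the only ready step → C.
H needed C, now all done → H.
Next only J has its prerequisites met → J.
That leaves G as the only ready step → G.

B F I A D E C H J G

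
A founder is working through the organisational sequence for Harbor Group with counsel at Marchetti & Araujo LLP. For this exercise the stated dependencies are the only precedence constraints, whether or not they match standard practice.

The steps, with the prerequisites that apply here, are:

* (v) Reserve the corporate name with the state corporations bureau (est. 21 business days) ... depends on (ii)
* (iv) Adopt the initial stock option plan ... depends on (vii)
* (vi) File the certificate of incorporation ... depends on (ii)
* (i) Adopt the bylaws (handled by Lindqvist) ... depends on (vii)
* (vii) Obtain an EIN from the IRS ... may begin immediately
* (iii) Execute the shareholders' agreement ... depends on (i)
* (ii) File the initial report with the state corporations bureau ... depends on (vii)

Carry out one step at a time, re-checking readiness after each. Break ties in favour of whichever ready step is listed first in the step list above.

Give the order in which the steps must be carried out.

(vii) has no prerequisites → (vii) first.
(iv), (i) and (ii) are all available; (iv) is listed earlier → (iv).
Now (i) and (ii) have their prerequisites met. (i) is listed earlier, so (i) next.
Ready: (iii) and (ii). (iii) is listed earlier → (iii).
Next only (ii) has its prerequisites met → (ii).
Ready: (v) and (vi). (v) is listed earlier → (v).
Next only (vi) has its prerequisites met → (vi).

(vii) → (iv) → (i) → (iii) → (ii) → (v) → (vi)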